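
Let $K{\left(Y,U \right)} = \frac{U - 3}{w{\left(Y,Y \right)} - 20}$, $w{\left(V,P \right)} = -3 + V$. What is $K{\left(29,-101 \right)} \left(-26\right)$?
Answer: $\frac{1352}{3} \approx 450.67$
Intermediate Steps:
$K{\left(Y,U \right)} = \frac{-3 + U}{-23 + Y}$ ($K{\left(Y,U \right)} = \frac{U - 3}{\left(-3 + Y\right) - 20} = \frac{-3 + U}{-23 + Y}$)
$K{\left(29,-101 \right)} \left(-26\right) = \frac{-3 - 101}{-23 + 29} \left(-26\right) = \frac{1}{6} \left(-104\right) \left(-26\right) = \left(- \frac{52}{3}\right) \left(-26\right) = \frac{1352}{3}$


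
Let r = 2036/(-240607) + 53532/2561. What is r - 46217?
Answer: -28465787494631/616194527 ≈ -46196.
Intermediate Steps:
r = 12874959728/616194527 (r = 2036*(-1/240607) + 53532*(1/2561) = -2036/240607 + 53532/2561 = 12874959728/616194527 ≈ 20.894)
r - 46217 = 12874959728/616194527 - 46217 = -28465787494631/616194527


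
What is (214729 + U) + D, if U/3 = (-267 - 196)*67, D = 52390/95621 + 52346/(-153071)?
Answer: 1780804177216430/14636802091 ≈ 1.2167e+5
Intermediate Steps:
D = 3014012824/14636802091 (D = 52390*(1/95621) + 52346*(-1/153071) = 52390/95621 - 52346/153071 = 3014012824/14636802091 ≈ 0.20592)
U = -93063 (U = 3*((-267 - 196)*67) = 3*(-463*67) = 3*(-31021) = -93063)
(214729 + U) + D = (214729 - 93063) + 3014012824/14636802091 = 121666 + 3014012824/14636802091 = 1780804177216430/14636802091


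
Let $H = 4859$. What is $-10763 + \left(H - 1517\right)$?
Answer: $-7421$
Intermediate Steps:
$-10763 + \left(H - 1517\right) = -10763 + \left(4859 - 1517\right) = -10763 + 3342 = -7421$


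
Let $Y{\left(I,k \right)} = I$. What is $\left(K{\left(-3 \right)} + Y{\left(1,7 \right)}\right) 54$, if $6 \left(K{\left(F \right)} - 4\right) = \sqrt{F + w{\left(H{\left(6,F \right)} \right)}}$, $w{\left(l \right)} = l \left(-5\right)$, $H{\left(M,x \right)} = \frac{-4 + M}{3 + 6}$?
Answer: $270 + 3 i \sqrt{37} \approx 270.0 + 18.248 i$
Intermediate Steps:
$H{\left(M,x \right)} = - \frac{4}{9} + \frac{M}{9}$ ($H{\left(M,x \right)} = \frac{-4 + M}{9} = \left(-4 + M\right) \frac{1}{9} = - \frac{4}{9} + \frac{M}{9}$)
$w{\left(l \right)} = - 5 l$
$K{\left(F \right)} = 4 + \frac{\sqrt{- \frac{10}{9} + F}}{6}$ ($K{\left(F \right)} = 4 + \frac{\sqrt{F - 5 \left(- \frac{4}{9} + \frac{1}{9} \cdot 6\right)}}{6} = 4 + \frac{\sqrt{F - 5 \left(- \frac{4}{9} + \frac{2}{3}\right)}}{6} = 4 + \frac{\sqrt{F - \frac{10}{9}}}{6} = 4 + \frac{\sqrt{- \frac{10}{9} + F}}{6}$)
$\left(K{\left(-3 \right)} + Y{\left(1,7 \right)}\right) 54 = \left(\left(4 + \frac{\sqrt{-10 + 9 \left(-3\right)}}{18}\right) + 1\right) 54 = \left(\left(4 + \frac{\sqrt{-10 - 27}}{18}\right) + 1\right) 54 = \left(\left(4 + \frac{\sqrt{-37}}{18}\right) + 1\right) 54 = \left(\left(4 + \frac{i \sqrt{37}}{18}\right) + 1\right) 54 = \left(5 + \frac{i \sqrt{37}}{18}\right) 54 = 270 + 3 i \sqrt{37}$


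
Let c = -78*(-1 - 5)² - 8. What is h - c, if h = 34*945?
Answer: 34946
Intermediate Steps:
h = 32130
c = -2816 (c = -78*(-6)² - 8 = -78*36 - 8 = -2808 - 8 = -2816)
h - c = 32130 - 1*(-2816) = 32130 + 2816 = 34946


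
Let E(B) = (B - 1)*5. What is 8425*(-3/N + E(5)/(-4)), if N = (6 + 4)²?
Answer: -169511/4 ≈ -42378.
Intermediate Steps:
E(B) = -5 + 5*B (E(B) = (-1 + B)*5 = -5 + 5*B)
N = 100 (N = 10² = 100)
8425*(-3/N + E(5)/(-4)) = 8425*(-3/100 + (-5 + 5*5)/(-4)) = 8425*(-3*1/100 + (-5 + 25)*(-¼)) = 8425*(-3/100 + 20*(-¼)) = 8425*(-3/100 - 5) = 8425*(-503/100) = -169511/4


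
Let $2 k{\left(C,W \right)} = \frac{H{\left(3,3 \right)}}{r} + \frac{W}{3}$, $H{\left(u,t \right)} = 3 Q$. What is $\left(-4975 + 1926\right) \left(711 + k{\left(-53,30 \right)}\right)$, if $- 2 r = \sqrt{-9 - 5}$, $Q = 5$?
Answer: $-2183084 - \frac{45735 i \sqrt{14}}{14} \approx -2.1831 \cdot 10^{6} - 12223.0 i$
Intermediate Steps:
$r = - \frac{i \sqrt{14}}{2}$ ($r = - \frac{\sqrt{-9 - 5}}{2} = - \frac{\sqrt{-14}}{2} = - \frac{i \sqrt{14}}{2} \approx - 1.8708 i$)
$H{\left(u,t \right)} = 15$ ($H{\left(u,t \right)} = 3 \cdot 5 = 15$)
$k{\left(C,W \right)} = \frac{W}{6} + \frac{15 i \sqrt{14}}{14}$ ($k{\left(C,W \right)} = \frac{\frac{15}{\left(- \frac{1}{2}\right) i \sqrt{14}} + \frac{W}{3}}{2} = \frac{15 \frac{i \sqrt{14}}{7} + W \frac{1}{3}}{2} = \frac{\frac{15 i \sqrt{14}}{7} + \frac{W}{3}}{2} = \frac{\frac{W}{3} + \frac{15 i \sqrt{14}}{7}}{2} = \frac{W}{6} + \frac{15 i \sqrt{14}}{14}$)
$\left(-4975 + 1926\right) \left(711 + k{\left(-53,30 \right)}\right) = \left(-4975 + 1926\right) \left(711 + \left(\frac{1}{6} \cdot 30 + \frac{15 i \sqrt{14}}{14}\right)\right) = - 3049 \left(711 + \left(5 + \frac{15 i \sqrt{14}}{14}\right)\right) = - 3049 \left(716 + \frac{15 i \sqrt{14}}{14}\right) = -2183084 - \frac{45735 i \sqrt{14}}{14}$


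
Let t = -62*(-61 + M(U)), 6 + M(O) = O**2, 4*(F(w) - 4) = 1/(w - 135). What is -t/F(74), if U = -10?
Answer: 166408/325 ≈ 512.02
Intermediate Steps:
F(w) = 4 + 1/(4*(-135 + w)) (F(w) = 4 + 1/(4*(w - 135)) = 4 + 1/(4*(-135 + w)))
M(O) = -6 + O**2
t = -2046 (t = -62*(-61 + (-6 + (-10)**2)) = -62*(-61 + (-6 + 100)) = -62*(-61 + 94) = -62*33 = -2046)
-t/F(74) = -(-2046)/((-2159 + 16*74)/(4*(-135 + 74))) = -(-2046)/((1/4)*(-2159 + 1184)/(-61)) = -(-2046)/((1/4)*(-1/61)*(-975)) = -(-2046)/975/244 = -(-2046)*244/975 = -1*(-166408/325) = 166408/325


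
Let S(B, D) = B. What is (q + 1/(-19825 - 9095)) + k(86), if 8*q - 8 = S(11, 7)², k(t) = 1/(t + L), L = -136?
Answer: 1164389/72300 ≈ 16.105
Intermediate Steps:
k(t) = 1/(-136 + t) (k(t) = 1/(t - 136) = 1/(-136 + t))
q = 129/8 (q = 1 + (⅛)*11² = 1 + (⅛)*121 = 1 + 121/8 = 129/8 ≈ 16.125)
(q + 1/(-19825 - 9095)) + k(86) = (129/8 + 1/(-19825 - 9095)) + 1/(-136 + 86) = (129/8 + 1/(-28920)) + 1/(-50) = (129/8 - 1/28920) - 1/50 = 233167/14460 - 1/50 = 1164389/72300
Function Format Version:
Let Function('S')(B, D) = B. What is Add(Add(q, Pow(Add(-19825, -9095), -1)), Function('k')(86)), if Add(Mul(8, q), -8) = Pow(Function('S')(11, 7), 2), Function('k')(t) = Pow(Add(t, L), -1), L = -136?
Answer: Rational(1164389, 72300) ≈ 16.105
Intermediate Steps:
Function('k')(t) = Pow(Add(-136, t), -1) (Function('k')(t) = Pow(Add(t, -136), -1) = Pow(Add(-136, t), -1))
q = Rational(129, 8) (q = Add(1, Mul(Rational(1, 8), Pow(11, 2))) = Add(1, Mul(Rational(1, 8), 121)) = Add(1, Rational(121, 8)) = Rational(129, 8) ≈ 16.125)
Add(Add(q, Pow(Add(-19825, -9095), -1)), Function('k')(86)) = Add(Add(Rational(129, 8), Pow(Add(-19825, -9095), -1)), Pow(Add(-136, 86), -1)) = Add(Add(Rational(129, 8), Pow(-28920, -1)), Pow(-50, -1)) = Add(Add(Rational(129, 8), Rational(-1, 28920)), Rational(-1, 50)) = Add(Rational(233167, 14460), Rational(-1, 50)) = Rational(1164389, 72300)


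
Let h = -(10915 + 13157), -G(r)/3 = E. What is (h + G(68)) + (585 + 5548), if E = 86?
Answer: -18197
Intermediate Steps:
G(r) = -258 (G(r) = -3*86 = -258)
h = -24072 (h = -1*24072 = -24072)
(h + G(68)) + (585 + 5548) = (-24072 - 258) + (585 + 5548) = -24330 + 6133 = -18197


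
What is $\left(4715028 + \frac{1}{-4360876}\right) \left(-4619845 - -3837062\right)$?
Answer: $- \frac{16095311985484178641}{4360876} \approx -3.6908 \cdot 10^{12}$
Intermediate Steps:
$\left(4715028 + \frac{1}{-4360876}\right) \left(-4619845 - -3837062\right) = \left(4715028 - \frac{1}{4360876}\right) \left(-4619845 + 3837062\right) = \frac{20561652444527}{4360876} \left(-782783\right) = - \frac{16095311985484178641}{4360876}$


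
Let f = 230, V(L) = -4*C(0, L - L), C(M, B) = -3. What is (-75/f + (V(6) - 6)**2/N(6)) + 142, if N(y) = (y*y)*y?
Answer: 9787/69 ≈ 141.84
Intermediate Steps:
V(L) = 12 (V(L) = -4*(-3) = 12)
N(y) = y**3 (N(y) = y**2*y = y**3)
(-75/f + (V(6) - 6)**2/N(6)) + 142 = (-75/230 + (12 - 6)**2/(6**3)) + 142 = (-75*1/230 + 6**2/216) + 142 = (-15/46 + 36*(1/216)) + 142 = (-15/46 + 1/6) + 142 = -11/69 + 142 = 9787/69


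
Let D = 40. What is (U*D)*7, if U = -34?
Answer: -9520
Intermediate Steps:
(U*D)*7 = -34*40*7 = -1360*7 = -9520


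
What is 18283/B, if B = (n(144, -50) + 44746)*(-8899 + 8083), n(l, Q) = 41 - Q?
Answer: -18283/36586992 ≈ -0.00049971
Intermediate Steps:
B = -36586992 (B = ((41 - 1*(-50)) + 44746)*(-8899 + 8083) = ((41 + 50) + 44746)*(-816) = (91 + 44746)*(-816) = 44837*(-816) = -36586992)
18283/B = 18283/(-36586992) = 18283*(-1/36586992) = -18283/36586992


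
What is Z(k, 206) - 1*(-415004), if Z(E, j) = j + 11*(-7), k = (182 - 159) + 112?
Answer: 415133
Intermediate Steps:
k = 135 (k = 23 + 112 = 135)
Z(E, j) = -77 + j (Z(E, j) = j - 77 = -77 + j)
Z(k, 206) - 1*(-415004) = (-77 + 206) - 1*(-415004) = 129 + 415004 = 415133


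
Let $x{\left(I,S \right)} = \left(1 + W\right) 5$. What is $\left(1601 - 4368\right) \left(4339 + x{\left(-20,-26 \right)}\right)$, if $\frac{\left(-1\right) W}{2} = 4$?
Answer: $-11909168$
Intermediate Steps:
$W = -8$ ($W = \left(-2\right) 4 = -8$)
$x{\left(I,S \right)} = -35$ ($x{\left(I,S \right)} = \left(1 - 8\right) 5 = \left(-7\right) 5 = -35$)
$\left(1601 - 4368\right) \left(4339 + x{\left(-20,-26 \right)}\right) = \left(1601 - 4368\right) \left(4339 - 35\right) = \left(-2767\right) 4304 = -11909168$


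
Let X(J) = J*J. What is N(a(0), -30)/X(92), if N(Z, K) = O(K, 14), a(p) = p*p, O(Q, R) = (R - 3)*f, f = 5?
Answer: 55/8464 ≈ 0.0064981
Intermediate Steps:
O(Q, R) = -15 + 5*R (O(Q, R) = (R - 3)*5 = (-3 + R)*5 = -15 + 5*R)
a(p) = p**2
N(Z, K) = 55 (N(Z, K) = -15 + 5*14 = -15 + 70 = 55)
X(J) = J**2
N(a(0), -30)/X(92) = 55/(92**2) = 55/8464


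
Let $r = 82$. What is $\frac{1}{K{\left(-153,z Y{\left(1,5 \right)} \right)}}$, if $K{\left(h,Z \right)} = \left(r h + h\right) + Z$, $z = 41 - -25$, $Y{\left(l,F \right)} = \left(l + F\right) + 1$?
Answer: $- \frac{1}{12237} \approx -8.1719 \cdot 10^{-5}$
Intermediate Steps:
$Y{\left(l,F \right)} = 1 + F + l$ ($Y{\left(l,F \right)} = \left(F + l\right) + 1 = 1 + F + l$)
$z = 66$ ($z = 41 + 25 = 66$)
$K{\left(h,Z \right)} = Z + 83 h$ ($K{\left(h,Z \right)} = \left(82 h + h\right) + Z = 83 h + Z = Z + 83 h$)
$\frac{1}{K{\left(-153,z Y{\left(1,5 \right)} \right)}} = \frac{1}{66 \left(1 + 5 + 1\right) + 83 \left(-153\right)} = \frac{1}{66 \cdot 7 - 12699} = \frac{1}{462 - 12699} = \frac{1}{-12237} = - \frac{1}{12237}$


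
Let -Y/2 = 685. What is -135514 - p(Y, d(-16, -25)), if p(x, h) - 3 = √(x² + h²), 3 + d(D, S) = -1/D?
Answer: -135517 - √480488609/16 ≈ -1.3689e+5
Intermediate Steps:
d(D, S) = -3 - 1/D
Y = -1370 (Y = -2*685 = -1370)
p(x, h) = 3 + √(h² + x²) (p(x, h) = 3 + √(x² + h²) = 3 + √(h² + x²))
-135514 - p(Y, d(-16, -25)) = -135514 - (3 + √((-3 - 1/(-16))² + (-1370)²)) = -135514 - (3 + √((-3 - 1*(-1/16))² + 1876900)) = -135514 - (3 + √((-3 + 1/16)² + 1876900)) = -135514 - (3 + √((-47/16)² + 1876900)) = -135514 - (3 + √(2209/256 + 1876900)) = -135514 - (3 + √(480488609/256)) = -135514 - (3 + √480488609/16) = -135514 + (-3 - √480488609/16) = -135517 - √480488609/16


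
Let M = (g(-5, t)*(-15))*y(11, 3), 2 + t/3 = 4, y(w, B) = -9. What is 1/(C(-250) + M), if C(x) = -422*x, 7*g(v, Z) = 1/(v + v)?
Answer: 14/1476973 ≈ 9.4788e-6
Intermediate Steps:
t = 6 (t = -6 + 3*4 = -6 + 12 = 6)
g(v, Z) = 1/(14*v) (g(v, Z) = 1/(7*(v + v)) = 1/(7*((2*v))) = (1/(2*v))/7 = 1/(14*v))
M = -27/14 (M = (((1/14)/(-5))*(-15))*(-9) = (((1/14)*(-⅕))*(-15))*(-9) = -1/70*(-15)*(-9) = (3/14)*(-9) = -27/14 ≈ -1.9286)
1/(C(-250) + M) = 1/(-422*(-250) - 27/14) = 1/(105500 - 27/14) = 1/(1476973/14) = 14/1476973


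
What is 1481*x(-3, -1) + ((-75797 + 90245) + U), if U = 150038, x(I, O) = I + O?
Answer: 158562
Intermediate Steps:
1481*x(-3, -1) + ((-75797 + 90245) + U) = 1481*(-3 - 1) + ((-75797 + 90245) + 150038) = 1481*(-4) + (14448 + 150038) = -5924 + 164486 = 158562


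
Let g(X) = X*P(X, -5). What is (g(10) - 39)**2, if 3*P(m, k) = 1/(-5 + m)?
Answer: 13225/9 ≈ 1469.4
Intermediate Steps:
P(m, k) = 1/(3*(-5 + m))
g(X) = X/(3*(-5 + X)) (g(X) = X*(1/(3*(-5 + X))) = X/(3*(-5 + X)))
(g(10) - 39)**2 = ((1/3)*10/(-5 + 10) - 39)**2 = ((1/3)*10/5 - 39)**2 = ((1/3)*10*(1/5) - 39)**2 = (2/3 - 39)**2 = (-115/3)**2 = 13225/9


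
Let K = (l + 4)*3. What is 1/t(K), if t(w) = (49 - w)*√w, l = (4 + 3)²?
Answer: -√159/17490 ≈ -0.00072096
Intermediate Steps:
l = 49 (l = 7² = 49)
K = 159 (K = (49 + 4)*3 = 53*3 = 159)
t(w) = √w*(49 - w)
1/t(K) = 1/(√159*(49 - 1*159)) = 1/(√159*(49 - 159)) = 1/(√159*(-110)) = 1/(-110*√159) = -√159/17490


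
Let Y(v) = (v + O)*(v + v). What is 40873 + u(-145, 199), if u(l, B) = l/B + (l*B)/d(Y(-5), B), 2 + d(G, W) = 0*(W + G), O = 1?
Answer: 22009309/398 ≈ 55300.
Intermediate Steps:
Y(v) = 2*v*(1 + v) (Y(v) = (v + 1)*(v + v) = (1 + v)*(2*v) = 2*v*(1 + v))
d(G, W) = -2 (d(G, W) = -2 + 0*(W + G) = -2 + 0*(G + W) = -2 + 0 = -2)
u(l, B) = l/B - B*l/2 (u(l, B) = l/B + (l*B)/(-2) = l/B + (B*l)*(-1/2) = l/B - B*l/2)
40873 + u(-145, 199) = 40873 + (-145/199 - 1/2*199*(-145)) = 40873 + (-145*1/199 + 28855/2) = 40873 + (-145/199 + 28855/2) = 40873 + 5741855/398 = 22009309/398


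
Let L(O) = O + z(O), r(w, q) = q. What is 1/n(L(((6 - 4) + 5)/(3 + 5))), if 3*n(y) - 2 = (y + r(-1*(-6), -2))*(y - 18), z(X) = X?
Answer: 48/97 ≈ 0.49485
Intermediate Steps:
L(O) = 2*O (L(O) = O + O = 2*O)
n(y) = 2/3 + (-18 + y)*(-2 + y)/3 (n(y) = 2/3 + ((y - 2)*(y - 18))/3 = 2/3 + ((-2 + y)*(-18 + y))/3 = 2/3 + ((-18 + y)*(-2 + y))/3 = 2/3 + (-18 + y)*(-2 + y)/3)
1/n(L(((6 - 4) + 5)/(3 + 5))) = 1/(38/3 - 40*((6 - 4) + 5)/(3 + 5)/3 + (2*(((6 - 4) + 5)/(3 + 5)))**2/3) = 1/(38/3 - 40*(2 + 5)/8/3 + (2*((2 + 5)/8))**2/3) = 1/(38/3 - 40*7*(1/8)/3 + (2*(7*(1/8)))**2/3) = 1/(38/3 - 40*7/(3*8) + (2*(7/8))**2/3) = 1/(38/3 - 20/3*7/4 + (7/4)**2/3) = 1/(38/3 - 35/3 + (1/3)*(49/16)) = 1/(38/3 - 35/3 + 49/48) = 1/(97/48) = 48/97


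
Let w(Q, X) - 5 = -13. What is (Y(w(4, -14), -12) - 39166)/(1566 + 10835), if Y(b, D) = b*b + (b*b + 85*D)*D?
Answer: -27630/12401 ≈ -2.2280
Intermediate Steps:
w(Q, X) = -8 (w(Q, X) = 5 - 13 = -8)
Y(b, D) = b² + D*(b² + 85*D) (Y(b, D) = b² + (b² + 85*D)*D = b² + D*(b² + 85*D))
(Y(w(4, -14), -12) - 39166)/(1566 + 10835) = (((-8)² + 85*(-12)² - 12*(-8)²) - 39166)/(1566 + 10835) = ((64 + 85*144 - 12*64) - 39166)/12401 = ((64 + 12240 - 768) - 39166)*(1/12401) = (11536 - 39166)*(1/12401) = -27630*1/12401 = -27630/12401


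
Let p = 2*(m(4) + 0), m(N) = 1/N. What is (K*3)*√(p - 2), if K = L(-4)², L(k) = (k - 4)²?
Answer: 6144*I*√6 ≈ 15050.0*I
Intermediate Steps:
m(N) = 1/N
L(k) = (-4 + k)²
p = ½ (p = 2*(1/4 + 0) = 2*(¼ + 0) = 2*(¼) = ½ ≈ 0.50000)
K = 4096 (K = ((-4 - 4)²)² = ((-8)²)² = 64² = 4096)
(K*3)*√(p - 2) = (4096*3)*√(½ - 2) = 12288*√(-3/2) = 12288*(I*√6/2) = 6144*I*√6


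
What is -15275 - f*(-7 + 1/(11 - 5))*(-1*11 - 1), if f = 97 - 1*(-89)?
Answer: -30527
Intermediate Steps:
f = 186 (f = 97 + 89 = 186)
-15275 - f*(-7 + 1/(11 - 5))*(-1*11 - 1) = -15275 - 186*(-7 + 1/(11 - 5))*(-1*11 - 1) = -15275 - 186*(-7 + 1/6)*(-11 - 1) = -15275 - 186*(-7 + 1/6)*(-12) = -15275 - 186*(-41/6*(-12)) = -15275 - 186*82 = -15275 - 1*15252 = -15275 - 15252 = -30527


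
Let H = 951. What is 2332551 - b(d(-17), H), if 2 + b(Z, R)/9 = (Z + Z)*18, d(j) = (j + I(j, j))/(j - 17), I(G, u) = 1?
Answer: 39651081/17 ≈ 2.3324e+6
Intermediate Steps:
d(j) = (1 + j)/(-17 + j) (d(j) = (j + 1)/(j - 17) = (1 + j)/(-17 + j))
b(Z, R) = -18 + 324*Z (b(Z, R) = -18 + 9*((Z + Z)*18) = -18 + 9*((2*Z)*18) = -18 + 9*(36*Z) = -18 + 324*Z)
2332551 - b(d(-17), H) = 2332551 - (-18 + 324*((1 - 17)/(-17 - 17))) = 2332551 - (-18 + 324*(-16/(-34))) = 2332551 - (-18 + 324*(-1/34*(-16))) = 2332551 - (-18 + 324*(8/17)) = 2332551 - (-18 + 2592/17) = 2332551 - 1*2286/17 = 2332551 - 2286/17 = 39651081/17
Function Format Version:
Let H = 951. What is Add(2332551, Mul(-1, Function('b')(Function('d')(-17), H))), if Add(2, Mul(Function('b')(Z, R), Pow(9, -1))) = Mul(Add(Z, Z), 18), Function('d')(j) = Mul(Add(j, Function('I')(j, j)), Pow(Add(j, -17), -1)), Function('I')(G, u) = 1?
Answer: Rational(39651081, 17) ≈ 2.3324e+6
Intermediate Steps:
Function('d')(j) = Mul(Pow(Add(-17, j), -1), Add(1, j)) (Function('d')(j) = Mul(Add(j, 1), Pow(Add(j, -17), -1)) = Mul(Add(1, j), Pow(Add(-17, j), -1)) = Mul(Pow(Add(-17, j), -1), Add(1, j)))
Function('b')(Z, R) = Add(-18, Mul(324, Z)) (Function('b')(Z, R) = Add(-18, Mul(9, Mul(Add(Z, Z), 18))) = Add(-18, Mul(9, Mul(Mul(2, Z), 18))) = Add(-18, Mul(9, Mul(36, Z))) = Add(-18, Mul(324, Z)))
Add(2332551, Mul(-1, Function('b')(Function('d')(-17), H))) = Add(2332551, Mul(-1, Add(-18, Mul(324, Mul(Pow(Add(-17, -17), -1), Add(1, -17)))))) = Add(2332551, Mul(-1, Add(-18, Mul(324, Mul(Pow(-34, -1), -16))))) = Add(2332551, Mul(-1, Add(-18, Mul(324, Mul(Rational(-1, 34), -16))))) = Add(2332551, Mul(-1, Add(-18, Mul(324, Rational(8, 17))))) = Add(2332551, Mul(-1, Add(-18, Rational(2592, 17)))) = Add(2332551, Mul(-1, Rational(2286, 17))) = Add(2332551, Rational(-2286, 17)) = Rational(39651081, 17)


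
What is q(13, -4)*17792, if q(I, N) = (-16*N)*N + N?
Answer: -4625920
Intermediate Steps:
q(I, N) = N - 16*N² (q(I, N) = -16*N² + N = N - 16*N²)
q(13, -4)*17792 = -4*(1 - 16*(-4))*17792 = -4*(1 + 64)*17792 = -4*65*17792 = -260*17792 = -4625920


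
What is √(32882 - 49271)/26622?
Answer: I*√1821/8874 ≈ 0.0048088*I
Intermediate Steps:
√(32882 - 49271)/26622 = √(-16389)*(1/26622) = (3*I*√1821)*(1/26622) = I*√1821/8874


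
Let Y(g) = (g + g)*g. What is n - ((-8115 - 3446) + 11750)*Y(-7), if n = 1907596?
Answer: 1889074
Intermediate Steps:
Y(g) = 2*g² (Y(g) = (2*g)*g = 2*g²)
n - ((-8115 - 3446) + 11750)*Y(-7) = 1907596 - ((-8115 - 3446) + 11750)*2*(-7)² = 1907596 - (-11561 + 11750)*2*49 = 1907596 - 189*98 = 1907596 - 1*18522 = 1907596 - 18522 = 1889074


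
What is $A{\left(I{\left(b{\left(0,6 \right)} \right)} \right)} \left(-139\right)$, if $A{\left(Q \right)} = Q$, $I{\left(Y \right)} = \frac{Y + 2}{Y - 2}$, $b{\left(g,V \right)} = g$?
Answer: $139$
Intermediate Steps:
$I{\left(Y \right)} = \frac{2 + Y}{-2 + Y}$
$A{\left(I{\left(b{\left(0,6 \right)} \right)} \right)} \left(-139\right) = \frac{2 + 0}{-2 + 0} \left(-139\right) = \frac{1}{-2} \cdot 2 \left(-139\right) = \left(- \frac{1}{2}\right) 2 \left(-139\right) = \left(-1\right) \left(-139\right) = 139$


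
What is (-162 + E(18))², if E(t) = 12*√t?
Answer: 28836 - 11664*√2 ≈ 12341.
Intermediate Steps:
(-162 + E(18))² = (-162 + 12*√18)² = (-162 + 12*(3*√2))² = (-162 + 36*√2)²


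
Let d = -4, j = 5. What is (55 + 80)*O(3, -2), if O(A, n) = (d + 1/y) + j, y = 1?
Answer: 270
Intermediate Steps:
O(A, n) = 2 (O(A, n) = (-4 + 1/1) + 5 = (-4 + 1) + 5 = -3 + 5 = 2)
(55 + 80)*O(3, -2) = (55 + 80)*2 = 135*2 = 270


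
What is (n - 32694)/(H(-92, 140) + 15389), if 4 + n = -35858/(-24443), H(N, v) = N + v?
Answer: -799201356/377326591 ≈ -2.1181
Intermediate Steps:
n = -61914/24443 (n = -4 - 35858/(-24443) = -4 - 35858*(-1/24443) = -4 + 35858/24443 = -61914/24443 ≈ -2.5330)
(n - 32694)/(H(-92, 140) + 15389) = (-61914/24443 - 32694)/((-92 + 140) + 15389) = -799201356/(24443*(48 + 15389)) = -799201356/24443/15437 = -799201356/24443*1/15437 = -799201356/377326591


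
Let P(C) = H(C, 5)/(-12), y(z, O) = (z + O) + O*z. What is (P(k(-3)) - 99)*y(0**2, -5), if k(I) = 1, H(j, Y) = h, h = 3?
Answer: 1985/4 ≈ 496.25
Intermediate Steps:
H(j, Y) = 3
y(z, O) = O + z + O*z (y(z, O) = (O + z) + O*z = O + z + O*z)
P(C) = -1/4 (P(C) = 3/(-12) = 3*(-1/12) = -1/4)
(P(k(-3)) - 99)*y(0**2, -5) = (-1/4 - 99)*(-5 + 0**2 - 5*0**2) = -397*(-5 + 0 - 5*0)/4 = -397*(-5 + 0 + 0)/4 = -397/4*(-5) = 1985/4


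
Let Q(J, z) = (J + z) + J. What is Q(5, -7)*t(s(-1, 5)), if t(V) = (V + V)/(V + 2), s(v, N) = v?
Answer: -6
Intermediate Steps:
Q(J, z) = z + 2*J
t(V) = 2*V/(2 + V) (t(V) = (2*V)/(2 + V) = 2*V/(2 + V))
Q(5, -7)*t(s(-1, 5)) = (-7 + 2*5)*(2*(-1)/(2 - 1)) = (-7 + 10)*(2*(-1)/1) = 3*(2*(-1)*1) = 3*(-2) = -6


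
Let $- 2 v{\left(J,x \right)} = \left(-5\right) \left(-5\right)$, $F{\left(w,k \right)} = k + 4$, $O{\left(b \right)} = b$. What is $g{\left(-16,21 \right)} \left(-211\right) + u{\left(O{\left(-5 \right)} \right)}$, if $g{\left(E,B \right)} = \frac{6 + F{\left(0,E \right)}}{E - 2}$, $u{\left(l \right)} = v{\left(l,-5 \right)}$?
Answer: $- \frac{497}{6} \approx -82.833$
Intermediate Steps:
$F{\left(w,k \right)} = 4 + k$
$v{\left(J,x \right)} = - \frac{25}{2}$ ($v{\left(J,x \right)} = - \frac{\left(-5\right) \left(-5\right)}{2} = \left(- \frac{1}{2}\right) 25 = - \frac{25}{2}$)
$u{\left(l \right)} = - \frac{25}{2}$
$g{\left(E,B \right)} = \frac{10 + E}{-2 + E}$ ($g{\left(E,B \right)} = \frac{6 + \left(4 + E\right)}{E - 2} = \frac{10 + E}{-2 + E}$)
$g{\left(-16,21 \right)} \left(-211\right) + u{\left(O{\left(-5 \right)} \right)} = \frac{10 - 16}{-2 - 16} \left(-211\right) - \frac{25}{2} = \frac{1}{-18} \left(-6\right) \left(-211\right) - \frac{25}{2} = \left(- \frac{1}{18}\right) \left(-6\right) \left(-211\right) - \frac{25}{2} = \frac{1}{3} \left(-211\right) - \frac{25}{2} = - \frac{211}{3} - \frac{25}{2} = - \frac{497}{6}$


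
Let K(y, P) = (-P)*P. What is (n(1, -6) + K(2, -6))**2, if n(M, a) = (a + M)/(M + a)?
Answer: 1225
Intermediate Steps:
n(M, a) = 1 (n(M, a) = (M + a)/(M + a) = 1)
K(y, P) = -P**2
(n(1, -6) + K(2, -6))**2 = (1 - 1*(-6)**2)**2 = (1 - 1*36)**2 = (1 - 36)**2 = (-35)**2 = 1225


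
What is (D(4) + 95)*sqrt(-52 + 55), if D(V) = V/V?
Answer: 96*sqrt(3) ≈ 166.28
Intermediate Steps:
D(V) = 1
(D(4) + 95)*sqrt(-52 + 55) = (1 + 95)*sqrt(-52 + 55) = 96*sqrt(3)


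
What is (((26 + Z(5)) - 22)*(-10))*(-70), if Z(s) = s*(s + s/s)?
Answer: 23800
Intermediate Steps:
Z(s) = s*(1 + s) (Z(s) = s*(s + 1) = s*(1 + s))
(((26 + Z(5)) - 22)*(-10))*(-70) = (((26 + 5*(1 + 5)) - 22)*(-10))*(-70) = (((26 + 5*6) - 22)*(-10))*(-70) = (((26 + 30) - 22)*(-10))*(-70) = ((56 - 22)*(-10))*(-70) = (34*(-10))*(-70) = -340*(-70) = 23800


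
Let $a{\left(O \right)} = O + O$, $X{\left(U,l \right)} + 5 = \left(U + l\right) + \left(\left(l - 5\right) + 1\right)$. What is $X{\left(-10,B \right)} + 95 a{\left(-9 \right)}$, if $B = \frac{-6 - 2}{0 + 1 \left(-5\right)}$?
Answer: $- \frac{8629}{5} \approx -1725.8$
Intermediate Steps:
$B = \frac{8}{5}$ ($B = - \frac{8}{0 - 5} = - \frac{8}{-5} = \left(-8\right) \left(- \frac{1}{5}\right) = \frac{8}{5} \approx 1.6$)
$X{\left(U,l \right)} = -9 + U + 2 l$ ($X{\left(U,l \right)} = -5 + \left(\left(U + l\right) + \left(\left(l - 5\right) + 1\right)\right) = -5 + \left(\left(U + l\right) + \left(\left(-5 + l\right) + 1\right)\right) = -5 + \left(\left(U + l\right) + \left(-4 + l\right)\right) = -5 + \left(-4 + U + 2 l\right) = -9 + U + 2 l$)
$a{\left(O \right)} = 2 O$
$X{\left(-10,B \right)} + 95 a{\left(-9 \right)} = \left(-9 - 10 + 2 \cdot \frac{8}{5}\right) + 95 \cdot 2 \left(-9\right) = \left(-9 - 10 + \frac{16}{5}\right) + 95 \left(-18\right) = - \frac{79}{5} - 1710 = - \frac{8629}{5}$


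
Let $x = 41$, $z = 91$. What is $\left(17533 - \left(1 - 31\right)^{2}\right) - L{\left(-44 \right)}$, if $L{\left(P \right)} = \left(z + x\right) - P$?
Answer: $16457$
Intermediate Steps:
$L{\left(P \right)} = 132 - P$ ($L{\left(P \right)} = \left(91 + 41\right) - P = 132 - P$)
$\left(17533 - \left(1 - 31\right)^{2}\right) - L{\left(-44 \right)} = \left(17533 - \left(1 - 31\right)^{2}\right) - \left(132 - -44\right) = \left(17533 - \left(-30\right)^{2}\right) - \left(132 + 44\right) = \left(17533 - 900\right) - 176 = 16633 - 176 = 16457$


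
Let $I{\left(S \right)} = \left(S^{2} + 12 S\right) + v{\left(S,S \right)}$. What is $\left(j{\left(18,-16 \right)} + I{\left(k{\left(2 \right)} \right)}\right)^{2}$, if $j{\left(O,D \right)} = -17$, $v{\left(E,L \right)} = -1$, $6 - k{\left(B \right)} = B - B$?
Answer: $8100$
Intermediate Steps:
$k{\left(B \right)} = 6$ ($k{\left(B \right)} = 6 - \left(B - B\right) = 6 - 0 = 6 + 0 = 6$)
$I{\left(S \right)} = -1 + S^{2} + 12 S$ ($I{\left(S \right)} = \left(S^{2} + 12 S\right) - 1 = -1 + S^{2} + 12 S$)
$\left(j{\left(18,-16 \right)} + I{\left(k{\left(2 \right)} \right)}\right)^{2} = \left(-17 + \left(-1 + 6^{2} + 12 \cdot 6\right)\right)^{2} = \left(-17 + \left(-1 + 36 + 72\right)\right)^{2} = \left(-17 + 107\right)^{2} = 90^{2} = 8100$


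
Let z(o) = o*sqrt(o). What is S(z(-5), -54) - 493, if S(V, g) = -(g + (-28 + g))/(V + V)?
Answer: -493 + 68*I*sqrt(5)/25 ≈ -493.0 + 6.0821*I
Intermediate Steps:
z(o) = o**(3/2)
S(V, g) = -(-28 + 2*g)/(2*V)
S(z(-5), -54) - 493 = (14 - 1*(-54))/((-5)**(3/2)) - 493 = (14 + 54)/((-5*I*sqrt(5))) - 493 = (I*sqrt(5)/25)*68 - 493 = 68*I*sqrt(5)/25 - 493 = -493 + 68*I*sqrt(5)/25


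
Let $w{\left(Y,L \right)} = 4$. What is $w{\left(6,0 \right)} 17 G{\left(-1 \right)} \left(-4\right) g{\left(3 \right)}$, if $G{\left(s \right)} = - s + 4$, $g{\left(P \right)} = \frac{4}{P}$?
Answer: $- \frac{5440}{3} \approx -1813.3$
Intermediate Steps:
$G{\left(s \right)} = 4 - s$
$w{\left(6,0 \right)} 17 G{\left(-1 \right)} \left(-4\right) g{\left(3 \right)} = 4 \cdot 17 \left(4 - -1\right) \left(-4\right) \frac{4}{3} = 68 \left(4 + 1\right) \left(-4\right) 4 \cdot \frac{1}{3} = 68 \cdot 5 \left(-4\right) \frac{4}{3} = 68 \left(\left(-20\right) \frac{4}{3}\right) = 68 \left(- \frac{80}{3}\right) = - \frac{5440}{3}$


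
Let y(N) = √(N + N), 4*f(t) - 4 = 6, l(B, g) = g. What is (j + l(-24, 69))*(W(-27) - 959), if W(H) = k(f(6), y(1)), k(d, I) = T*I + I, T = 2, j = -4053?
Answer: 3820656 - 11952*√2 ≈ 3.8038e+6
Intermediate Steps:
f(t) = 5/2 (f(t) = 1 + (¼)*6 = 1 + 3/2 = 5/2)
y(N) = √2*√N (y(N) = √(2*N) = √2*√N)
k(d, I) = 3*I (k(d, I) = 2*I + I = 3*I)
W(H) = 3*√2 (W(H) = 3*(√2*√1) = 3*(√2*1) = 3*√2)
(j + l(-24, 69))*(W(-27) - 959) = (-4053 + 69)*(3*√2 - 959) = -3984*(-959 + 3*√2) = 3820656 - 11952*√2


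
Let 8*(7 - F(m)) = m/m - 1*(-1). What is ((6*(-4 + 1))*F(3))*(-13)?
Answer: 3159/2 ≈ 1579.5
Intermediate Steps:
F(m) = 27/4 (F(m) = 7 - (m/m - 1*(-1))/8 = 7 - (1 + 1)/8 = 7 - ⅛*2 = 7 - ¼ = 27/4)
((6*(-4 + 1))*F(3))*(-13) = ((6*(-4 + 1))*(27/4))*(-13) = ((6*(-3))*(27/4))*(-13) = -18*27/4*(-13) = -243/2*(-13) = 3159/2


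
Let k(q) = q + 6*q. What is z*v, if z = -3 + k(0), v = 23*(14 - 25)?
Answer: 759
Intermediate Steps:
v = -253 (v = 23*(-11) = -253)
k(q) = 7*q
z = -3 (z = -3 + 7*0 = -3 + 0 = -3)
z*v = -3*(-253) = 759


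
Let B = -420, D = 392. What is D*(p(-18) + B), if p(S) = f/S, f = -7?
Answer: -1480388/9 ≈ -1.6449e+5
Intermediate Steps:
p(S) = -7/S
D*(p(-18) + B) = 392*(-7/(-18) - 420) = 392*(-7*(-1/18) - 420) = 392*(7/18 - 420) = 392*(-7553/18) = -1480388/9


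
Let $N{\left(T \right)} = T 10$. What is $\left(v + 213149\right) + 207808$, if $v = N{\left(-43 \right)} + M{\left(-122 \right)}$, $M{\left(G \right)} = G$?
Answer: $420405$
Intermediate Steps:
$N{\left(T \right)} = 10 T$
$v = -552$ ($v = 10 \left(-43\right) - 122 = -430 - 122 = -552$)
$\left(v + 213149\right) + 207808 = \left(-552 + 213149\right) + 207808 = 212597 + 207808 = 420405$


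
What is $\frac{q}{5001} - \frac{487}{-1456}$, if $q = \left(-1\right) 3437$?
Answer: $- \frac{2568785}{7281456} \approx -0.35278$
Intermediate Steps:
$q = -3437$
$\frac{q}{5001} - \frac{487}{-1456} = - \frac{3437}{5001} - \frac{487}{-1456} = \left(-3437\right) \frac{1}{5001} - - \frac{487}{1456} = - \frac{3437}{5001} + \frac{487}{1456} = - \frac{2568785}{7281456}$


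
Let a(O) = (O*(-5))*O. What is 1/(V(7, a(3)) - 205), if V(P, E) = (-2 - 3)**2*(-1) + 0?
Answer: -1/230 ≈ -0.0043478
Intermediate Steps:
a(O) = -5*O**2 (a(O) = (-5*O)*O = -5*O**2)
V(P, E) = -25 (V(P, E) = (-5)**2*(-1) + 0 = 25*(-1) + 0 = -25 + 0 = -25)
1/(V(7, a(3)) - 205) = 1/(-25 - 205) = 1/(-230) = -1/230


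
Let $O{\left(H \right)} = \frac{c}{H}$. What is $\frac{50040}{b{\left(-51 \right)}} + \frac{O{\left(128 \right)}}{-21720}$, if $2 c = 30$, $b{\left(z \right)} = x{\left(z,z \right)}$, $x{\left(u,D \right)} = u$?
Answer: $- \frac{3091537937}{3150848} \approx -981.18$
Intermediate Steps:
$b{\left(z \right)} = z$
$c = 15$ ($c = \frac{1}{2} \cdot 30 = 15$)
$O{\left(H \right)} = \frac{15}{H}$
$\frac{50040}{b{\left(-51 \right)}} + \frac{O{\left(128 \right)}}{-21720} = \frac{50040}{-51} + \frac{15 \cdot \frac{1}{128}}{-21720} = 50040 \left(- \frac{1}{51}\right) + 15 \cdot \frac{1}{128} \left(- \frac{1}{21720}\right) = - \frac{16680}{17} + \frac{15}{128} \left(- \frac{1}{21720}\right) = - \frac{16680}{17} - \frac{1}{185344} = - \frac{3091537937}{3150848}$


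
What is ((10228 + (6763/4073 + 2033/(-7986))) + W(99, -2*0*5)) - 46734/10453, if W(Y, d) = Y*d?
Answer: 3476523925071677/340004501034 ≈ 10225.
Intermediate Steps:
((10228 + (6763/4073 + 2033/(-7986))) + W(99, -2*0*5)) - 46734/10453 = ((10228 + (6763/4073 + 2033/(-7986))) + 99*(-2*0*5)) - 46734/10453 = ((10228 + (6763*(1/4073) + 2033*(-1/7986))) + 99*(0*5)) - 46734*1/10453 = ((10228 + (6763/4073 - 2033/7986)) + 99*0) - 46734/10453 = ((10228 + 45728909/32526978) + 0) - 46734/10453 = (332731659893/32526978 + 0) - 46734/10453 = 332731659893/32526978 - 46734/10453 = 3476523925071677/340004501034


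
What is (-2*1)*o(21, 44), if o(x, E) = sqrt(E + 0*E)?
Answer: -4*sqrt(11) ≈ -13.266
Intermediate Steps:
o(x, E) = sqrt(E) (o(x, E) = sqrt(E + 0) = sqrt(E))
(-2*1)*o(21, 44) = (-2*1)*sqrt(44) = -4*sqrt(11)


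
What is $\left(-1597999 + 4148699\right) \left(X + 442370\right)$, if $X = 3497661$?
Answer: $10049837071700$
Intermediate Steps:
$\left(-1597999 + 4148699\right) \left(X + 442370\right) = \left(-1597999 + 4148699\right) \left(3497661 + 442370\right) = 2550700 \cdot 3940031 = 10049837071700$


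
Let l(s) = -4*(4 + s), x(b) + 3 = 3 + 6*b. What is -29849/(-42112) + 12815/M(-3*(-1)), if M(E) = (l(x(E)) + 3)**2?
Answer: 151064861/60851840 ≈ 2.4825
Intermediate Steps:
x(b) = 6*b (x(b) = -3 + (3 + 6*b) = 6*b)
l(s) = -16 - 4*s
M(E) = (-13 - 24*E)**2 (M(E) = ((-16 - 24*E) + 3)**2 = (-13 - 24*E)**2)
-29849/(-42112) + 12815/M(-3*(-1)) = -29849/(-42112) + 12815/((13 + 24*(-3*(-1)))**2) = -29849*(-1/42112) + 12815/((13 + 24*3)**2) = 29849/42112 + 12815/((13 + 72)**2) = 29849/42112 + 12815/(85**2) = 29849/42112 + 12815/7225 = 29849/42112 + 12815*(1/7225) = 29849/42112 + 2563/1445 = 151064861/60851840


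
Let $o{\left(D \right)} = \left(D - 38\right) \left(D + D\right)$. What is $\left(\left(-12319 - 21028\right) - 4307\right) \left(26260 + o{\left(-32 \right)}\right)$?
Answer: $-1157483960$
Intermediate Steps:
$o{\left(D \right)} = 2 D \left(-38 + D\right)$ ($o{\left(D \right)} = \left(-38 + D\right) 2 D = 2 D \left(-38 + D\right)$)
$\left(\left(-12319 - 21028\right) - 4307\right) \left(26260 + o{\left(-32 \right)}\right) = \left(\left(-12319 - 21028\right) - 4307\right) \left(26260 + 2 \left(-32\right) \left(-38 - 32\right)\right) = \left(\left(-12319 - 21028\right) - 4307\right) \left(26260 + 2 \left(-32\right) \left(-70\right)\right) = \left(-33347 - 4307\right) \left(26260 + 4480\right) = \left(-37654\right) 30740 = -1157483960$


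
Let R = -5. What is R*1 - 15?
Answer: -20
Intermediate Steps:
R*1 - 15 = -5*1 - 15 = -5 - 15 = -20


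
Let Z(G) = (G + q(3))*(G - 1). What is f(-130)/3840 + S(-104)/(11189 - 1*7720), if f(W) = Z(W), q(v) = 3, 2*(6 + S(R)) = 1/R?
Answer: 749979029/173172480 ≈ 4.3308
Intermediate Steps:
S(R) = -6 + 1/(2*R)
Z(G) = (-1 + G)*(3 + G) (Z(G) = (G + 3)*(G - 1) = (3 + G)*(-1 + G) = (-1 + G)*(3 + G))
f(W) = -3 + W² + 2*W
f(-130)/3840 + S(-104)/(11189 - 1*7720) = (-3 + (-130)² + 2*(-130))/3840 + (-6 + (½)/(-104))/(11189 - 1*7720) = (-3 + 16900 - 260)*(1/3840) + (-6 + (½)*(-1/104))/(11189 - 7720) = 16637*(1/3840) + (-6 - 1/208)/3469 = 16637/3840 - 1249/208*1/3469 = 16637/3840 - 1249/721552 = 749979029/173172480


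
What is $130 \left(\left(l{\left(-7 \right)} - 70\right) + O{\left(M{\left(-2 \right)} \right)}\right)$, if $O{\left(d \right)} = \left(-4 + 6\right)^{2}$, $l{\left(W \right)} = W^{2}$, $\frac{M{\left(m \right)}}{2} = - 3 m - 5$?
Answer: $-2210$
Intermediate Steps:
$M{\left(m \right)} = -10 - 6 m$ ($M{\left(m \right)} = 2 \left(- 3 m - 5\right) = 2 \left(-5 - 3 m\right) = -10 - 6 m$)
$O{\left(d \right)} = 4$ ($O{\left(d \right)} = 2^{2} = 4$)
$130 \left(\left(l{\left(-7 \right)} - 70\right) + O{\left(M{\left(-2 \right)} \right)}\right) = 130 \left(\left(\left(-7\right)^{2} - 70\right) + 4\right) = 130 \left(\left(49 - 70\right) + 4\right) = 130 \left(-21 + 4\right) = 130 \left(-17\right) = -2210$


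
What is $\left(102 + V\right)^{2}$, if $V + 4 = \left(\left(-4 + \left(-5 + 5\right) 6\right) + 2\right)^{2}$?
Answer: $10404$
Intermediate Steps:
$V = 0$ ($V = -4 + \left(\left(-4 + \left(-5 + 5\right) 6\right) + 2\right)^{2} = -4 + \left(\left(-4 + 0 \cdot 6\right) + 2\right)^{2} = -4 + \left(\left(-4 + 0\right) + 2\right)^{2} = -4 + \left(-4 + 2\right)^{2} = -4 + \left(-2\right)^{2} = -4 + 4 = 0$)
$\left(102 + V\right)^{2} = \left(102 + 0\right)^{2} = 102^{2} = 10404$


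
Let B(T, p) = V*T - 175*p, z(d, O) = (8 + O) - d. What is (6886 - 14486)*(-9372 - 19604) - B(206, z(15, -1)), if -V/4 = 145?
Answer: 220335680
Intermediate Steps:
V = -580 (V = -4*145 = -580)
z(d, O) = 8 + O - d
B(T, p) = -580*T - 175*p
(6886 - 14486)*(-9372 - 19604) - B(206, z(15, -1)) = (6886 - 14486)*(-9372 - 19604) - (-580*206 - 175*(8 - 1 - 1*15)) = -7600*(-28976) - (-119480 - 175*(8 - 1 - 15)) = 220217600 - (-119480 - 175*(-8)) = 220217600 - (-119480 + 1400) = 220217600 - 1*(-118080) = 220217600 + 118080 = 220335680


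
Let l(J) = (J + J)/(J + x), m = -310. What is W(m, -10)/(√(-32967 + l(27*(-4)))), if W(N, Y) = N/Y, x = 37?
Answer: -31*I*√18463479/780147 ≈ -0.17074*I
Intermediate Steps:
l(J) = 2*J/(37 + J) (l(J) = (J + J)/(J + 37) = (2*J)/(37 + J) = 2*J/(37 + J))
W(m, -10)/(√(-32967 + l(27*(-4)))) = (-310/(-10))/(√(-32967 + 2*(27*(-4))/(37 + 27*(-4)))) = (-310*(-⅒))/(√(-32967 + 2*(-108)/(37 - 108))) = 31/(√(-32967 + 2*(-108)/(-71))) = 31/(√(-32967 + 2*(-108)*(-1/71))) = 31/(√(-32967 + 216/71)) = 31/(√(-2340441/71)) = 31/((3*I*√18463479/71)) = 31*(-I*√18463479/780147) = -31*I*√18463479/780147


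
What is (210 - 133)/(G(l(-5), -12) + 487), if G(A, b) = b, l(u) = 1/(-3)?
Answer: 77/475 ≈ 0.16211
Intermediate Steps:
l(u) = -1/3
(210 - 133)/(G(l(-5), -12) + 487) = (210 - 133)/(-12 + 487) = 77/475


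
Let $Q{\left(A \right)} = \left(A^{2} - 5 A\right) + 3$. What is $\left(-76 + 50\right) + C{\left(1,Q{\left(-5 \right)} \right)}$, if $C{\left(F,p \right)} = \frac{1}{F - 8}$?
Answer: $- \frac{183}{7} \approx -26.143$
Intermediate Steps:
$Q{\left(A \right)} = 3 + A^{2} - 5 A$
$C{\left(F,p \right)} = \frac{1}{-8 + F}$
$\left(-76 + 50\right) + C{\left(1,Q{\left(-5 \right)} \right)} = \left(-76 + 50\right) + \frac{1}{-8 + 1} = -26 + \frac{1}{-7} = -26 - \frac{1}{7} = - \frac{183}{7}$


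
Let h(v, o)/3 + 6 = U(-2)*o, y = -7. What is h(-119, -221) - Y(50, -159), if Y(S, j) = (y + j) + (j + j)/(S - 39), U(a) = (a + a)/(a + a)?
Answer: -5347/11 ≈ -486.09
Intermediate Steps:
U(a) = 1 (U(a) = (2*a)/((2*a)) = (2*a)*(1/(2*a)) = 1)
h(v, o) = -18 + 3*o (h(v, o) = -18 + 3*(1*o) = -18 + 3*o)
Y(S, j) = -7 + j + 2*j/(-39 + S) (Y(S, j) = (-7 + j) + (j + j)/(S - 39) = (-7 + j) + (2*j)/(-39 + S) = (-7 + j) + 2*j/(-39 + S) = -7 + j + 2*j/(-39 + S))
h(-119, -221) - Y(50, -159) = (-18 + 3*(-221)) - (273 - 37*(-159) - 7*50 + 50*(-159))/(-39 + 50) = (-18 - 663) - (273 + 5883 - 350 - 7950)/11 = -681 - (-2144)/11 = -681 - 1*(-2144/11) = -681 + 2144/11 = -5347/11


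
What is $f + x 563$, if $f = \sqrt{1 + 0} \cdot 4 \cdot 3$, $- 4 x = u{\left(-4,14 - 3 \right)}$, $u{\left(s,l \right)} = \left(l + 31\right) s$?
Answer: $23658$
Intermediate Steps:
$u{\left(s,l \right)} = s \left(31 + l\right)$ ($u{\left(s,l \right)} = \left(31 + l\right) s = s \left(31 + l\right)$)
$x = 42$ ($x = - \frac{\left(-4\right) \left(31 + \left(14 - 3\right)\right)}{4} = - \frac{\left(-4\right) \left(31 + 11\right)}{4} = - \frac{\left(-4\right) 42}{4} = \left(- \frac{1}{4}\right) \left(-168\right) = 42$)
$f = 12$ ($f = \sqrt{1} \cdot 4 \cdot 3 = 1 \cdot 4 \cdot 3 = 4 \cdot 3 = 12$)
$f + x 563 = 12 + 42 \cdot 563 = 12 + 23646 = 23658$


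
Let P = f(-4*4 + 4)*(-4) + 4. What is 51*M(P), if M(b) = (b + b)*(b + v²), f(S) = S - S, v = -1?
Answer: 2040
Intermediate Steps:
f(S) = 0
P = 4 (P = 0*(-4) + 4 = 0 + 4 = 4)
M(b) = 2*b*(1 + b) (M(b) = (b + b)*(b + (-1)²) = (2*b)*(b + 1) = (2*b)*(1 + b) = 2*b*(1 + b))
51*M(P) = 51*(2*4*(1 + 4)) = 51*(2*4*5) = 51*40 = 2040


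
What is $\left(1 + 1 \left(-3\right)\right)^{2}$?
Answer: $4$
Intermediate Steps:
$\left(1 + 1 \left(-3\right)\right)^{2} = \left(1 - 3\right)^{2} = \left(-2\right)^{2} = 4$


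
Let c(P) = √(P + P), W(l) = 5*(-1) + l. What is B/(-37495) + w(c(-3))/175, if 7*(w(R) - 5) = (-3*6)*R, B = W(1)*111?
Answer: 10607/262465 - 18*I*√6/1225 ≈ 0.040413 - 0.035993*I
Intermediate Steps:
W(l) = -5 + l
c(P) = √2*√P (c(P) = √(2*P) = √2*√P)
B = -444 (B = (-5 + 1)*111 = -4*111 = -444)
w(R) = 5 - 18*R/7 (w(R) = 5 + ((-3*6)*R)/7 = 5 + (-18*R)/7 = 5 - 18*R/7)
B/(-37495) + w(c(-3))/175 = -444/(-37495) + (5 - 18*√2*√(-3)/7)/175 = -444*(-1/37495) + (5 - 18*√2*I*√3/7)*(1/175) = 444/37495 + (5 - 18*I*√6/7)*(1/175) = 444/37495 + (1/35 - 18*I*√6/1225) = 10607/262465 - 18*I*√6/1225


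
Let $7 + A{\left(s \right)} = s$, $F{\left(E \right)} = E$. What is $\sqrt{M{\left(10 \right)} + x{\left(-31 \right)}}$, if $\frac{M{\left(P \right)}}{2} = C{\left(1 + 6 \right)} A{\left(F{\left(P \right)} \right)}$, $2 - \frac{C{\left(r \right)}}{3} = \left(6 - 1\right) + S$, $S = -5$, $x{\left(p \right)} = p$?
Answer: $\sqrt{5} \approx 2.2361$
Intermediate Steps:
$A{\left(s \right)} = -7 + s$
$C{\left(r \right)} = 6$ ($C{\left(r \right)} = 6 - 3 \left(\left(6 - 1\right) - 5\right) = 6 - 3 \left(5 - 5\right) = 6 - 0 = 6 + 0 = 6$)
$M{\left(P \right)} = -84 + 12 P$ ($M{\left(P \right)} = 2 \cdot 6 \left(-7 + P\right) = 2 \left(-42 + 6 P\right) = -84 + 12 P$)
$\sqrt{M{\left(10 \right)} + x{\left(-31 \right)}} = \sqrt{\left(-84 + 12 \cdot 10\right) - 31} = \sqrt{\left(-84 + 120\right) - 31} = \sqrt{36 - 31} = \sqrt{5}$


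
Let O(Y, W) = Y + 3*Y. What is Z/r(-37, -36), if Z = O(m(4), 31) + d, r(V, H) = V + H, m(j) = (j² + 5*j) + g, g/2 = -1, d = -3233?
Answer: 3097/73 ≈ 42.425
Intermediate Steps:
g = -2 (g = 2*(-1) = -2)
m(j) = -2 + j² + 5*j (m(j) = (j² + 5*j) - 2 = -2 + j² + 5*j)
O(Y, W) = 4*Y
r(V, H) = H + V
Z = -3097 (Z = 4*(-2 + 4² + 5*4) - 3233 = 4*(-2 + 16 + 20) - 3233 = 4*34 - 3233 = 136 - 3233 = -3097)
Z/r(-37, -36) = -3097/(-36 - 37) = -3097/(-73) = -3097*(-1/73) = 3097/73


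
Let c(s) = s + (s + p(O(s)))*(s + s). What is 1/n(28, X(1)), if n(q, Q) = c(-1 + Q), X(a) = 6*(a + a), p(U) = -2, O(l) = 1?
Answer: 1/209 ≈ 0.0047847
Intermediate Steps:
c(s) = s + 2*s*(-2 + s) (c(s) = s + (s - 2)*(s + s) = s + (-2 + s)*(2*s) = s + 2*s*(-2 + s))
X(a) = 12*a (X(a) = 6*(2*a) = 12*a)
n(q, Q) = (-1 + Q)*(-5 + 2*Q) (n(q, Q) = (-1 + Q)*(-3 + 2*(-1 + Q)) = (-1 + Q)*(-3 + (-2 + 2*Q)) = (-1 + Q)*(-5 + 2*Q))
1/n(28, X(1)) = 1/((-1 + 12*1)*(-5 + 2*(12*1))) = 1/((-1 + 12)*(-5 + 2*12)) = 1/(11*(-5 + 24)) = 1/(11*19) = 1/209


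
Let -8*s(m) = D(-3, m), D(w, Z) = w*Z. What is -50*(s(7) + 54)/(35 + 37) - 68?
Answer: -10303/96 ≈ -107.32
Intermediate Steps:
D(w, Z) = Z*w
s(m) = 3*m/8 (s(m) = -m*(-3)/8 = -(-3)*m/8 = 3*m/8)
-50*(s(7) + 54)/(35 + 37) - 68 = -50*((3/8)*7 + 54)/(35 + 37) - 68 = -50*(21/8 + 54)/72 - 68 = -11325/(4*72) - 68 = -50*151/192 - 68 = -3775/96 - 68 = -10303/96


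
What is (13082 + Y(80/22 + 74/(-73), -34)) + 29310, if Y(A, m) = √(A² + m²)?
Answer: 42392 + 2*√187458610/803 ≈ 42426.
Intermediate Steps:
(13082 + Y(80/22 + 74/(-73), -34)) + 29310 = (13082 + √((80/22 + 74/(-73))² + (-34)²)) + 29310 = (13082 + √((80*(1/22) + 74*(-1/73))² + 1156)) + 29310 = (13082 + √((40/11 - 74/73)² + 1156)) + 29310 = (13082 + √((2106/803)² + 1156)) + 29310 = (13082 + √(4435236/644809 + 1156)) + 29310 = (13082 + √(749834440/644809)) + 29310 = (13082 + 2*√187458610/803) + 29310 = 42392 + 2*√187458610/803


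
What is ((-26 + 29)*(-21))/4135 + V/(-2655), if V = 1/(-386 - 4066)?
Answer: -148931929/9775189620 ≈ -0.015236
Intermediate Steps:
V = -1/4452 (V = 1/(-4452) = -1/4452 ≈ -0.00022462)
((-26 + 29)*(-21))/4135 + V/(-2655) = ((-26 + 29)*(-21))/4135 - 1/4452/(-2655) = (3*(-21))*(1/4135) - 1/4452*(-1/2655) = -63*1/4135 + 1/11820060 = -63/4135 + 1/11820060 = -148931929/9775189620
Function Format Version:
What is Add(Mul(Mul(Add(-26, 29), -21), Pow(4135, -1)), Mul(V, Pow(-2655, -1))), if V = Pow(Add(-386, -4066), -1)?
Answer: Rational(-148931929, 9775189620) ≈ -0.015236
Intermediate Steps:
V = Rational(-1, 4452) (V = Pow(-4452, -1) = Rational(-1, 4452) ≈ -0.00022462)
Add(Mul(Mul(Add(-26, 29), -21), Pow(4135, -1)), Mul(V, Pow(-2655, -1))) = Add(Mul(Mul(Add(-26, 29), -21), Pow(4135, -1)), Mul(Rational(-1, 4452), Pow(-2655, -1))) = Add(Mul(Mul(3, -21), Rational(1, 4135)), Mul(Rational(-1, 4452), Rational(-1, 2655))) = Add(Mul(-63, Rational(1, 4135)), Rational(1, 11820060)) = Add(Rational(-63, 4135), Rational(1, 11820060)) = Rational(-148931929, 9775189620)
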